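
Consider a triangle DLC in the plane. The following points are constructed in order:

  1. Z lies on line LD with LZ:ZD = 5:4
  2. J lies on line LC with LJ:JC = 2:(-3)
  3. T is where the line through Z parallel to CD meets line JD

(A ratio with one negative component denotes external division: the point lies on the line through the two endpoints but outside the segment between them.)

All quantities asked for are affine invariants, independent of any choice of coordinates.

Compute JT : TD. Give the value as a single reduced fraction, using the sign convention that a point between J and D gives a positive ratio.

JT:TD = 23/4

Work in coordinates with D = (0, 0), L = (1, 0), C = (0, 1).
1. Z lies on line LD with LZ:ZD = 5:4 ⇒ Z = (4/9, 0)
2. J lies on line LC with LJ:JC = 2:(-3) ⇒ J = (3, -2)
3. T is where the line through Z parallel to CD meets line JD ⇒ T = (4/9, -8/27)
T = J + t·(D−J) with t = 23/27, so JT:TD = t:(1−t) = 23/27:4/27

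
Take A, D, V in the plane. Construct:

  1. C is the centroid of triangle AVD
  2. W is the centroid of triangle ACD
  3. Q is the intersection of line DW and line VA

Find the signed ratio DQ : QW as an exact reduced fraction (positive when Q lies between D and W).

DQ:QW = -9/4

Work in coordinates with A = (0, 0), D = (1, 0), V = (0, 1).
1. C is the centroid of triangle AVD ⇒ C = (1/3, 1/3)
2. W is the centroid of triangle ACD ⇒ W = (4/9, 1/9)
3. Q is the intersection of line DW and line VA ⇒ Q = (0, 1/5)
Q = D + t·(W−D) with t = 9/5, so DQ:QW = t:(1−t) = 9/5:-4/5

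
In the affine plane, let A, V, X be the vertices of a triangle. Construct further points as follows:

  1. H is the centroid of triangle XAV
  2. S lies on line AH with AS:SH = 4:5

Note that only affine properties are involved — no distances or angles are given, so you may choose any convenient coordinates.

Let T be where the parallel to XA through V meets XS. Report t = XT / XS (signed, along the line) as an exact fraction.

t = 27/4

Work in coordinates with A = (0, 0), V = (1, 0), X = (0, 1).
1. H is the centroid of triangle XAV ⇒ H = (1/3, 1/3)
2. S lies on line AH with AS:SH = 4:5 ⇒ S = (4/27, 4/27)
through V parallel to XA: direction (0, -1); meets XS at T = (1, -19/4)
T = X + t·(S−X) with t = 27/4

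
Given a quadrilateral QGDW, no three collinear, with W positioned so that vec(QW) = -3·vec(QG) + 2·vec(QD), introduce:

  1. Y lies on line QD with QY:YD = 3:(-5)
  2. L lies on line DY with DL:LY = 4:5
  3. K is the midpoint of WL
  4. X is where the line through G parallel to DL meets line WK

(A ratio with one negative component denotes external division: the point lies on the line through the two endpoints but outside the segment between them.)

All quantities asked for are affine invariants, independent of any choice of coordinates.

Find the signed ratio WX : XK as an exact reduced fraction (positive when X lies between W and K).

WX:XK = -8/5

Set Q = (0, 0), G = (1, 0), D = (0, 1), W = (-3, 2); any affine frame gives the same invariant.
1. Y lies on line QD with QY:YD = 3:(-5) ⇒ Y = (0, -3/2)
2. L lies on line DY with DL:LY = 4:5 ⇒ L = (0, -1/9)
3. K is the midpoint of WL ⇒ K = (-3/2, 17/18)
4. X is where the line through G parallel to DL meets line WK ⇒ X = (1, -22/27)
X = W + t·(K−W) with t = 8/3, so WX:XK = t:(1−t) = 8/3:-5/3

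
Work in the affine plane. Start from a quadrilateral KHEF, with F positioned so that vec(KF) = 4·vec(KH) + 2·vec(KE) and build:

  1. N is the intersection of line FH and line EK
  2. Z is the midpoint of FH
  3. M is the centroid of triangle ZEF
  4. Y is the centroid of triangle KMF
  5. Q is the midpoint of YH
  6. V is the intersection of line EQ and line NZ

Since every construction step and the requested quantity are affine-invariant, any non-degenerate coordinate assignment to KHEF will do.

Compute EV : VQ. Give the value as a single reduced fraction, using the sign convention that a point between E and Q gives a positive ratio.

Assign K = (0, 0), H = (1, 0), E = (0, 1), F = (4, 2) — the answer is frame-independent, so this choice is without loss of generality.
1. N is the intersection of line FH and line EK ⇒ N = (0, -2/3)
2. Z is the midpoint of FH ⇒ Z = (5/2, 1)
3. M is the centroid of triangle ZEF ⇒ M = (13/6, 4/3)
4. Y is the centroid of triangle KMF ⇒ Y = (37/18, 10/9)
5. Q is the midpoint of YH ⇒ Q = (55/36, 5/9)
6. V is the intersection of line EQ and line NZ ⇒ V = (275/158, 39/79)
V = E + t·(Q−E) with t = 90/79, so EV:VQ = t:(1−t) = 90/79:-11/79

EV:VQ = -90/11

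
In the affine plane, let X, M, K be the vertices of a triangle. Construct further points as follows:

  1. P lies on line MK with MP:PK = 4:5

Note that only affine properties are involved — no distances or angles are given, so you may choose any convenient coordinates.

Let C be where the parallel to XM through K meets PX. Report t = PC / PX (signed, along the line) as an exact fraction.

t = -5/4

Work in coordinates with X = (0, 0), M = (1, 0), K = (0, 1).
1. P lies on line MK with MP:PK = 4:5 ⇒ P = (5/9, 4/9)
through K parallel to XM: direction (1, 0); meets PX at C = (5/4, 1)
C = P + t·(X−P) with t = -5/4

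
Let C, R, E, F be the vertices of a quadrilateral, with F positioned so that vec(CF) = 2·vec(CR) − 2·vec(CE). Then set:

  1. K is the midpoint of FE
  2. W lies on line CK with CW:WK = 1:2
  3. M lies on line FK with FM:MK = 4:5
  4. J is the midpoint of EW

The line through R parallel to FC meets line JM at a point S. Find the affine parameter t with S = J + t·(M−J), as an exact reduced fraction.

Work in coordinates with C = (0, 0), R = (1, 0), E = (0, 1), F = (2, -2).
1. K is the midpoint of FE ⇒ K = (1, -1/2)
2. W lies on line CK with CW:WK = 1:2 ⇒ W = (1/3, -1/6)
3. M lies on line FK with FM:MK = 4:5 ⇒ M = (14/9, -4/3)
4. J is the midpoint of EW ⇒ J = (1/6, 5/12)
through R parallel to FC: direction (-2, 2); meets JM at S = (-56/39, 95/39)
S = J + t·(M−J) with t = -15/13

t = -15/13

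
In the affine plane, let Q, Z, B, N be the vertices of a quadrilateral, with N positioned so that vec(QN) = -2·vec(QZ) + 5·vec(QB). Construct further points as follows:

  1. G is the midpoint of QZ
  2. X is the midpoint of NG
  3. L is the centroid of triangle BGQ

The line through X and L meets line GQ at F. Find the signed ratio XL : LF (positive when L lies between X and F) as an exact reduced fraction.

XL:LF = 13/2

Choose coordinates Q = (0, 0), Z = (1, 0), B = (0, 1), N = (-2, 5).
1. G is the midpoint of QZ ⇒ G = (1/2, 0)
2. X is the midpoint of NG ⇒ X = (-3/4, 5/2)
3. L is the centroid of triangle BGQ ⇒ L = (1/6, 1/3)
line XL meets GQ at F = (4/13, 0)
L = X + t·(F−X) with t = 13/15, so XL:LF = 13/15:2/15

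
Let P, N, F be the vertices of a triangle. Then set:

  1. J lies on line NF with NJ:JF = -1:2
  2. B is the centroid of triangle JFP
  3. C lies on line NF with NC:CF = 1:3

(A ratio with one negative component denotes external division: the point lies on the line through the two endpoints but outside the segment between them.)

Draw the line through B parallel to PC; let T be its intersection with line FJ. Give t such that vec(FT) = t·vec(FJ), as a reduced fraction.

t = 11/24

Set P = (0, 0), N = (1, 0), F = (0, 1); any affine frame gives the same invariant.
1. J lies on line NF with NJ:JF = -1:2 ⇒ J = (2, -1)
2. B is the centroid of triangle JFP ⇒ B = (2/3, 0)
3. C lies on line NF with NC:CF = 1:3 ⇒ C = (3/4, 1/4)
through B parallel to PC: direction (3/4, 1/4); meets FJ at T = (11/12, 1/12)
T = F + t·(J−F) with t = 11/24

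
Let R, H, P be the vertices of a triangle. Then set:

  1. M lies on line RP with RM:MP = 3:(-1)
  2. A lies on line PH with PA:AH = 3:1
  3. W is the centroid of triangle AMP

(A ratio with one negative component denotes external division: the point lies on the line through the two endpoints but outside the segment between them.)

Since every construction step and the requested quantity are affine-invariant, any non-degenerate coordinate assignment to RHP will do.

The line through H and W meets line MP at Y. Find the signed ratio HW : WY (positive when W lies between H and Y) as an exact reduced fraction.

Assign R = (0, 0), H = (1, 0), P = (0, 1) — the answer is frame-independent, so this choice is without loss of generality.
1. M lies on line RP with RM:MP = 3:(-1) ⇒ M = (0, 3/2)
2. A lies on line PH with PA:AH = 3:1 ⇒ A = (3/4, 1/4)
3. W is the centroid of triangle AMP ⇒ W = (1/4, 11/12)
line HW meets MP at Y = (0, 11/9)
W = H + t·(Y−H) with t = 3/4, so HW:WY = 3/4:1/4

HW:WY = 3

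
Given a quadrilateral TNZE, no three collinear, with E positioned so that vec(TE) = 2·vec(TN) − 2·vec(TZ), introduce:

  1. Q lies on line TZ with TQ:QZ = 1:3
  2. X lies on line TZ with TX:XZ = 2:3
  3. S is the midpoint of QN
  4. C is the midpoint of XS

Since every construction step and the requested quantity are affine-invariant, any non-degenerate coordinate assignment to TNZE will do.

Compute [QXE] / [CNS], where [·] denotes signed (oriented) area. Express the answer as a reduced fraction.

Choose coordinates T = (0, 0), N = (1, 0), Z = (0, 1), E = (2, -2).
1. Q lies on line TZ with TQ:QZ = 1:3 ⇒ Q = (0, 1/4)
2. X lies on line TZ with TX:XZ = 2:3 ⇒ X = (0, 2/5)
3. S is the midpoint of QN ⇒ S = (1/2, 1/8)
4. C is the midpoint of XS ⇒ C = (1/4, 21/80)
2·[QXE] = -3/10, 2·[CNS] = -3/80
[QXE]:[CNS] = -3/10:-3/80 = 8

[QXE]:[CNS] = 8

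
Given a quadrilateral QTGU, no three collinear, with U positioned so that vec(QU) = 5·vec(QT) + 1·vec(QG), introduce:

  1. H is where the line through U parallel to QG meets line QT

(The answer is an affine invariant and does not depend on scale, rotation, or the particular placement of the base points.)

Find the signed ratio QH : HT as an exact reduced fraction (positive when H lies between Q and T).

Assign Q = (0, 0), T = (1, 0), G = (0, 1), U = (5, 1) — the answer is frame-independent, so this choice is without loss of generality.
1. H is where the line through U parallel to QG meets line QT ⇒ H = (5, 0)
H = Q + t·(T−Q) with t = 5, so QH:HT = t:(1−t) = 5:-4

QH:HT = -5/4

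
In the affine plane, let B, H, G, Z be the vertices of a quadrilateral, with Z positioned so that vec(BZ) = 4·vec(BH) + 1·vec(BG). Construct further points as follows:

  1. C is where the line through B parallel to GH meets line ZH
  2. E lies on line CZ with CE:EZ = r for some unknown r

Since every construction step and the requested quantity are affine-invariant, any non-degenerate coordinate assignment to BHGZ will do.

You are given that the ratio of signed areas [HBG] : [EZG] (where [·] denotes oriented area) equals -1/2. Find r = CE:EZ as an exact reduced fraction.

Set B = (0, 0), H = (1, 0), G = (0, 1), Z = (4, 1); any affine frame gives the same invariant.
1. C is where the line through B parallel to GH meets line ZH ⇒ C = (1/4, -1/4)
2. With CE:EZ = r, write λ = r/(r+1) so E = C + λ·(Z−C); E is affine-linear in λ
Every point depending on E is an affine combination of E and λ-independent points, so each such coordinate is linear in λ; the λ² term in each signed area is a multiple of (Z−C)×(Z−C) = 0, so 2·[HBG] and 2·[EZG] are each linear in λ. Evaluating at λ=0 and λ=1:
  2·[HBG] = -1,   2·[EZG] = -5·λ + 5
So [HBG]:[EZG] = (-1) / (-5·λ + 5). Setting this equal to -1/2:
  -1 = -1/2·(-5·λ + 5)  ⇒  λ = 3/5
Then r = λ/(1−λ) = (3/5)/(2/5) = 3/2. Check: with r = 3/2, E = (5/2, 1/2) and [HBG]:[EZG] = -1/2 as required.

r = 3/2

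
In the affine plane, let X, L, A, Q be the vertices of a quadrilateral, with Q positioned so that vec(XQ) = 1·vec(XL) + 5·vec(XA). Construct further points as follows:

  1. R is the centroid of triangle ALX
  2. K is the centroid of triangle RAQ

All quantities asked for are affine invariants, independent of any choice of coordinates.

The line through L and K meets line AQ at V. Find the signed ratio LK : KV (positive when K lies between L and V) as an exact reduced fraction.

Choose coordinates X = (0, 0), L = (1, 0), A = (0, 1), Q = (1, 5).
1. R is the centroid of triangle ALX ⇒ R = (1/3, 1/3)
2. K is the centroid of triangle RAQ ⇒ K = (4/9, 19/9)
line LK meets AQ at V = (14/39, 95/39)
K = L + t·(V−L) with t = 13/15, so LK:KV = 13/15:2/15

LK:KV = 13/2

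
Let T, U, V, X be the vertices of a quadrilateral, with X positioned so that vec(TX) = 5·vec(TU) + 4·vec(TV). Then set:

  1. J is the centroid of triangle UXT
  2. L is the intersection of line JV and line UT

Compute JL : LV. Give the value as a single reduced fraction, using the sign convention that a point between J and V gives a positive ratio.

Choose coordinates T = (0, 0), U = (1, 0), V = (0, 1), X = (5, 4).
1. J is the centroid of triangle UXT ⇒ J = (2, 4/3)
2. L is the intersection of line JV and line UT ⇒ L = (-6, 0)
L = J + t·(V−J) with t = 4, so JL:LV = t:(1−t) = 4:-3

JL:LV = -4/3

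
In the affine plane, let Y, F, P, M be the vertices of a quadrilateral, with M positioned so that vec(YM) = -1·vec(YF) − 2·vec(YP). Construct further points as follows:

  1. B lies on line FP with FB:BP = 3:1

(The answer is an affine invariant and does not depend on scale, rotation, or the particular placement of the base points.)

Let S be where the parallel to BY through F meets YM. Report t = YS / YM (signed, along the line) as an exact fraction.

t = -3

Work in coordinates with Y = (0, 0), F = (1, 0), P = (0, 1), M = (-1, -2).
1. B lies on line FP with FB:BP = 3:1 ⇒ B = (1/4, 3/4)
through F parallel to BY: direction (-1/4, -3/4); meets YM at S = (3, 6)
S = Y + t·(M−Y) with t = -3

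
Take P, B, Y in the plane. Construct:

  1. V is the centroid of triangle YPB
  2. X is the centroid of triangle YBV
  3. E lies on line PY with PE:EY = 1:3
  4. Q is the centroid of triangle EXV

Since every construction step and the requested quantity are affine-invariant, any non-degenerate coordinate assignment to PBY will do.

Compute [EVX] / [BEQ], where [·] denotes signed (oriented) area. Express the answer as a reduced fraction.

Work in coordinates with P = (0, 0), B = (1, 0), Y = (0, 1).
1. V is the centroid of triangle YPB ⇒ V = (1/3, 1/3)
2. X is the centroid of triangle YBV ⇒ X = (4/9, 4/9)
3. E lies on line PY with PE:EY = 1:3 ⇒ E = (0, 1/4)
4. Q is the centroid of triangle EXV ⇒ Q = (7/27, 37/108)
2·[EVX] = 1/36, 2·[BEQ] = -17/108
[EVX]:[BEQ] = 1/36:-17/108 = -3/17

[EVX]:[BEQ] = -3/17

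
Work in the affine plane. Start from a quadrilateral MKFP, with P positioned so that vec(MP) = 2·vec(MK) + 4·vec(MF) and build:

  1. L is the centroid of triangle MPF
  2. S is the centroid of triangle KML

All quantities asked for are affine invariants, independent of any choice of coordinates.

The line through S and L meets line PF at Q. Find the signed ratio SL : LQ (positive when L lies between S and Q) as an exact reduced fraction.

SL:LQ = 17/6

Work in coordinates with M = (0, 0), K = (1, 0), F = (0, 1), P = (2, 4).
1. L is the centroid of triangle MPF ⇒ L = (2/3, 5/3)
2. S is the centroid of triangle KML ⇒ S = (5/9, 5/9)
line SL meets PF at Q = (12/17, 35/17)
L = S + t·(Q−S) with t = 17/23, so SL:LQ = 17/23:6/23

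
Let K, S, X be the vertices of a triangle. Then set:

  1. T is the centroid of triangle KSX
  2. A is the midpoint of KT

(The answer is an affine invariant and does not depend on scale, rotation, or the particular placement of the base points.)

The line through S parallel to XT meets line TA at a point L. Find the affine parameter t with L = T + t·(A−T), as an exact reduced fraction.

Set K = (0, 0), S = (1, 0), X = (0, 1); any affine frame gives the same invariant.
1. T is the centroid of triangle KSX ⇒ T = (1/3, 1/3)
2. A is the midpoint of KT ⇒ A = (1/6, 1/6)
through S parallel to XT: direction (1/3, -2/3); meets TA at L = (2/3, 2/3)
L = T + t·(A−T) with t = -2

t = -2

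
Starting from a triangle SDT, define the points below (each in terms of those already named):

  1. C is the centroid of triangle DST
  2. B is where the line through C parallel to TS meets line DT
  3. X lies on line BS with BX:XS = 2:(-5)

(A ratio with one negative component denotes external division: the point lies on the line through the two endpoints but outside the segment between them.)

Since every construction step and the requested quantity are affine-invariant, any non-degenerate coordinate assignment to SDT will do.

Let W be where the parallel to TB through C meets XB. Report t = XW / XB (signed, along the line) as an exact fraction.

Choose coordinates S = (0, 0), D = (1, 0), T = (0, 1).
1. C is the centroid of triangle DST ⇒ C = (1/3, 1/3)
2. B is where the line through C parallel to TS meets line DT ⇒ B = (1/3, 2/3)
3. X lies on line BS with BX:XS = 2:(-5) ⇒ X = (5/9, 10/9)
through C parallel to TB: direction (1/3, -1/3); meets XB at W = (2/9, 4/9)
W = X + t·(B−X) with t = 3/2

t = 3/2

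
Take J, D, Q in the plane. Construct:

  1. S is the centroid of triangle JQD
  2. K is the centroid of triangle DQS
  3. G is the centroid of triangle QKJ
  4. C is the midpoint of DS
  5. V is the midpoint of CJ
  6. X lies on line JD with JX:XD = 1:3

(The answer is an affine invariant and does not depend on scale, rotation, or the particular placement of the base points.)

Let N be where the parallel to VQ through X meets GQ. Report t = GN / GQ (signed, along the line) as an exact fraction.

t = -29/16

Choose coordinates J = (0, 0), D = (1, 0), Q = (0, 1).
1. S is the centroid of triangle JQD ⇒ S = (1/3, 1/3)
2. K is the centroid of triangle DQS ⇒ K = (4/9, 4/9)
3. G is the centroid of triangle QKJ ⇒ G = (4/27, 13/27)
4. C is the midpoint of DS ⇒ C = (2/3, 1/6)
5. V is the midpoint of CJ ⇒ V = (1/3, 1/12)
6. X lies on line JD with JX:XD = 1:3 ⇒ X = (1/4, 0)
through X parallel to VQ: direction (-1/3, 11/12); meets GQ at N = (5/12, -11/24)
N = G + t·(Q−G) with t = -29/16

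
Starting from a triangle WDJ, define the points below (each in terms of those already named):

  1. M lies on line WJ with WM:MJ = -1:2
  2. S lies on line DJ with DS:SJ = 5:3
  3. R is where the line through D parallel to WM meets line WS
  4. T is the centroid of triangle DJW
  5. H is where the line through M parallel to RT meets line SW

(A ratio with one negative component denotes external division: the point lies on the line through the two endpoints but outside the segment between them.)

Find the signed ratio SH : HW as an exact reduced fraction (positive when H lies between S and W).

Choose coordinates W = (0, 0), D = (1, 0), J = (0, 1).
1. M lies on line WJ with WM:MJ = -1:2 ⇒ M = (0, -1)
2. S lies on line DJ with DS:SJ = 5:3 ⇒ S = (3/8, 5/8)
3. R is where the line through D parallel to WM meets line WS ⇒ R = (1, 5/3)
4. T is the centroid of triangle DJW ⇒ T = (1/3, 1/3)
5. H is where the line through M parallel to RT meets line SW ⇒ H = (3, 5)
H = S + t·(W−S) with t = -7, so SH:HW = t:(1−t) = -7:8

SH:HW = -7/8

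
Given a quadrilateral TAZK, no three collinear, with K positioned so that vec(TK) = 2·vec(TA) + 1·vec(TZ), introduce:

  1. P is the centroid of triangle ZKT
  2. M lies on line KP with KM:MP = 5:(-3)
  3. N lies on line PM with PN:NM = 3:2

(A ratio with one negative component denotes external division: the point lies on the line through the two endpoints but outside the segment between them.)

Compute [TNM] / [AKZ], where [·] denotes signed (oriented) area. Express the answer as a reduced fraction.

[TNM]:[AKZ] = 1/5

Work in coordinates with T = (0, 0), A = (1, 0), Z = (0, 1), K = (2, 1).
1. P is the centroid of triangle ZKT ⇒ P = (2/3, 2/3)
2. M lies on line KP with KM:MP = 5:(-3) ⇒ M = (-4/3, 1/6)
3. N lies on line PM with PN:NM = 3:2 ⇒ N = (-8/15, 11/30)
2·[TNM] = 2/5, 2·[AKZ] = 2
[TNM]:[AKZ] = 2/5:2 = 1/5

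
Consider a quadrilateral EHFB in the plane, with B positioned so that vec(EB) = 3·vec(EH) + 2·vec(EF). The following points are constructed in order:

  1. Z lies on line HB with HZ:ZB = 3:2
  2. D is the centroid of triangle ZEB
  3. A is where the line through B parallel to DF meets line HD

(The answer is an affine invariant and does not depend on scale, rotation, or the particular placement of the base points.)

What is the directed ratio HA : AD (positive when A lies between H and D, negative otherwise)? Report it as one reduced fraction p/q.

Work in coordinates with E = (0, 0), H = (1, 0), F = (0, 1), B = (3, 2).
1. Z lies on line HB with HZ:ZB = 3:2 ⇒ Z = (11/5, 6/5)
2. D is the centroid of triangle ZEB ⇒ D = (26/15, 16/15)
3. A is where the line through B parallel to DF meets line HD ⇒ A = (191/81, 160/81)
A = H + t·(D−H) with t = 50/27, so HA:AD = t:(1−t) = 50/27:-23/27

HA:AD = -50/23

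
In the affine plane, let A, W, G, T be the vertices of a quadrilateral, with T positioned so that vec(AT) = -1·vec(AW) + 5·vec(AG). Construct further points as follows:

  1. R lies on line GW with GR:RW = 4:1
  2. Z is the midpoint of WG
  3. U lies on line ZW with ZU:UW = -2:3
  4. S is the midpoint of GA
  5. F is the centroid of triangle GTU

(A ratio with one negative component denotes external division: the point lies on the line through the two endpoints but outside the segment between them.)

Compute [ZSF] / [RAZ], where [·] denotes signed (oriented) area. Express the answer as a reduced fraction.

[ZSF]:[RAZ] = 10/3

Set A = (0, 0), W = (1, 0), G = (0, 1), T = (-1, 5); any affine frame gives the same invariant.
1. R lies on line GW with GR:RW = 4:1 ⇒ R = (4/5, 1/5)
2. Z is the midpoint of WG ⇒ Z = (1/2, 1/2)
3. U lies on line ZW with ZU:UW = -2:3 ⇒ U = (-1/2, 3/2)
4. S is the midpoint of GA ⇒ S = (0, 1/2)
5. F is the centroid of triangle GTU ⇒ F = (-1/2, 5/2)
2·[ZSF] = -1, 2·[RAZ] = -3/10
[ZSF]:[RAZ] = -1:-3/10 = 10/3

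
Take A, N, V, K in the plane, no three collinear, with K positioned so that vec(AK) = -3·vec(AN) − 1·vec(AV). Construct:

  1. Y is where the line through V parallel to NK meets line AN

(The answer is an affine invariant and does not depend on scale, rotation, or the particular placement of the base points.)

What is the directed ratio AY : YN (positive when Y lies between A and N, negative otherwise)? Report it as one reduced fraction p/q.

Choose coordinates A = (0, 0), N = (1, 0), V = (0, 1), K = (-3, -1).
1. Y is where the line through V parallel to NK meets line AN ⇒ Y = (-4, 0)
Y = A + t·(N−A) with t = -4, so AY:YN = t:(1−t) = -4:5

AY:YN = -4/5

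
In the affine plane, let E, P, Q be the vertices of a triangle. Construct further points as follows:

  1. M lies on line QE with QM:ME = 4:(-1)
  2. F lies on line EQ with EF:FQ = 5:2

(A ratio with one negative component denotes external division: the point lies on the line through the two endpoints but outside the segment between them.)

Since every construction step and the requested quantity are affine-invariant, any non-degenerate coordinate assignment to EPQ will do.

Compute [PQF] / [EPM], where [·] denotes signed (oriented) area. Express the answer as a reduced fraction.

Set E = (0, 0), P = (1, 0), Q = (0, 1); any affine frame gives the same invariant.
1. M lies on line QE with QM:ME = 4:(-1) ⇒ M = (0, -1/3)
2. F lies on line EQ with EF:FQ = 5:2 ⇒ F = (0, 5/7)
2·[PQF] = 2/7, 2·[EPM] = -1/3
[PQF]:[EPM] = 2/7:-1/3 = -6/7

[PQF]:[EPM] = -6/7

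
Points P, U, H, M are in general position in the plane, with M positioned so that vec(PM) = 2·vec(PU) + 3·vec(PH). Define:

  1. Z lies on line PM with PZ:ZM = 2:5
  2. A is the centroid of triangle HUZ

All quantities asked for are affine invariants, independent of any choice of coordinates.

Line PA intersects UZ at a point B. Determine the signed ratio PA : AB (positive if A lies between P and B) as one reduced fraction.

PA:AB = 5

Work in coordinates with P = (0, 0), U = (1, 0), H = (0, 1), M = (2, 3).
1. Z lies on line PM with PZ:ZM = 2:5 ⇒ Z = (4/7, 6/7)
2. A is the centroid of triangle HUZ ⇒ A = (11/21, 13/21)
line PA meets UZ at B = (22/35, 26/35)
A = P + t·(B−P) with t = 5/6, so PA:AB = 5/6:1/6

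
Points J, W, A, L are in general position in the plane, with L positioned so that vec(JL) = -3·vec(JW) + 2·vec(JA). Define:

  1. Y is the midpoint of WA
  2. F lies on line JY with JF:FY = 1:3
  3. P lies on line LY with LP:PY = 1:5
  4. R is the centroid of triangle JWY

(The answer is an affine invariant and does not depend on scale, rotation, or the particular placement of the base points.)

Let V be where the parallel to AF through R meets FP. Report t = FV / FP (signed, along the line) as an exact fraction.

t = -16/97

Choose coordinates J = (0, 0), W = (1, 0), A = (0, 1), L = (-3, 2).
1. Y is the midpoint of WA ⇒ Y = (1/2, 1/2)
2. F lies on line JY with JF:FY = 1:3 ⇒ F = (1/8, 1/8)
3. P lies on line LY with LP:PY = 1:5 ⇒ P = (-29/12, 7/4)
4. R is the centroid of triangle JWY ⇒ R = (1/2, 1/6)
through R parallel to AF: direction (1/8, -7/8); meets FP at V = (1267/2328, -111/776)
V = F + t·(P−F) with t = -16/97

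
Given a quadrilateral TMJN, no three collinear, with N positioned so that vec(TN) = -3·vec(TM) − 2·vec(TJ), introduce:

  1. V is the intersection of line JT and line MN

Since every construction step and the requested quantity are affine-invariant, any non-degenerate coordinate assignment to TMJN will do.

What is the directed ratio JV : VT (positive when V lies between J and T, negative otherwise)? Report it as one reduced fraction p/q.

Assign T = (0, 0), M = (1, 0), J = (0, 1), N = (-3, -2) — the answer is frame-independent, so this choice is without loss of generality.
1. V is the intersection of line JT and line MN ⇒ V = (0, -1/2)
V = J + t·(T−J) with t = 3/2, so JV:VT = t:(1−t) = 3/2:-1/2

JV:VT = -3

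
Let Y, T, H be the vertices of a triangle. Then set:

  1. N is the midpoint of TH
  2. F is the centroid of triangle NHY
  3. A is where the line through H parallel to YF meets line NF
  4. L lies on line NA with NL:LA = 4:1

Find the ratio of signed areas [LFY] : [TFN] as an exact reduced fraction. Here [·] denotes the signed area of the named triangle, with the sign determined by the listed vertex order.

Choose coordinates Y = (0, 0), T = (1, 0), H = (0, 1).
1. N is the midpoint of TH ⇒ N = (1/2, 1/2)
2. F is the centroid of triangle NHY ⇒ F = (1/6, 1/2)
3. A is where the line through H parallel to YF meets line NF ⇒ A = (-1/6, 1/2)
4. L lies on line NA with NL:LA = 4:1 ⇒ L = (-1/30, 1/2)
2·[LFY] = -1/10, 2·[TFN] = -1/6
[LFY]:[TFN] = -1/10:-1/6 = 3/5

[LFY]:[TFN] = 3/5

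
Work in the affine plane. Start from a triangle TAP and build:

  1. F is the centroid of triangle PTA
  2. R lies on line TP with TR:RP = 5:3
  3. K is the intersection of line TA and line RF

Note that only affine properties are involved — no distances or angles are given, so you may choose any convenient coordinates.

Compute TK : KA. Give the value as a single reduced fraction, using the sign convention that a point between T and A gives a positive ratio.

TK:KA = 5/2

Set T = (0, 0), A = (1, 0), P = (0, 1); any affine frame gives the same invariant.
1. F is the centroid of triangle PTA ⇒ F = (1/3, 1/3)
2. R lies on line TP with TR:RP = 5:3 ⇒ R = (0, 5/8)
3. K is the intersection of line TA and line RF ⇒ K = (5/7, 0)
K = T + t·(A−T) with t = 5/7, so TK:KA = t:(1−t) = 5/7:2/7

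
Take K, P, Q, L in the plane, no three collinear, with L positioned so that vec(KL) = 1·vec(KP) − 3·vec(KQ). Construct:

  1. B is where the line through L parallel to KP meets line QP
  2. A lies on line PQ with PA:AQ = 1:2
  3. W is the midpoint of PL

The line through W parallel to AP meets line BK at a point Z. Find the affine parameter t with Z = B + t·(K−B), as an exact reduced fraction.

Assign K = (0, 0), P = (1, 0), Q = (0, 1), L = (1, -3) — the answer is frame-independent, so this choice is without loss of generality.
1. B is where the line through L parallel to KP meets line QP ⇒ B = (4, -3)
2. A lies on line PQ with PA:AQ = 1:2 ⇒ A = (2/3, 1/3)
3. W is the midpoint of PL ⇒ W = (1, -3/2)
through W parallel to AP: direction (1/3, -1/3); meets BK at Z = (-2, 3/2)
Z = B + t·(K−B) with t = 3/2

t = 3/2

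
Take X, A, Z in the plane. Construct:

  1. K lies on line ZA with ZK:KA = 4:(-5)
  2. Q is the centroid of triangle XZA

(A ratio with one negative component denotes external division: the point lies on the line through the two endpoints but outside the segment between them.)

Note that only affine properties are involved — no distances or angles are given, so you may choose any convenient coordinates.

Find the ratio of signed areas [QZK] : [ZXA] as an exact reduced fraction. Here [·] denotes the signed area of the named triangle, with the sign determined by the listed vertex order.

[QZK]:[ZXA] = 4/3

Assign X = (0, 0), A = (1, 0), Z = (0, 1) — the answer is frame-independent, so this choice is without loss of generality.
1. K lies on line ZA with ZK:KA = 4:(-5) ⇒ K = (-4, 5)
2. Q is the centroid of triangle XZA ⇒ Q = (1/3, 1/3)
2·[QZK] = 4/3, 2·[ZXA] = 1
[QZK]:[ZXA] = 4/3:1 = 4/3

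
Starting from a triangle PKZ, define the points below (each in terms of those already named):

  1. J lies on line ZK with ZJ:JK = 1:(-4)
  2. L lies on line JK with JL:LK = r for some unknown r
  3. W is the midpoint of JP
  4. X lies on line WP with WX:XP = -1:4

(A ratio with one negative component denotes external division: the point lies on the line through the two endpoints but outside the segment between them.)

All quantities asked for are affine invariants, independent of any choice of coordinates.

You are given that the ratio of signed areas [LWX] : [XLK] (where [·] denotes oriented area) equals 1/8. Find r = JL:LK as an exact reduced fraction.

r = 1/4

Work in coordinates with P = (0, 0), K = (1, 0), Z = (0, 1).
1. J lies on line ZK with ZJ:JK = 1:(-4) ⇒ J = (-1/3, 4/3)
2. With JL:LK = r, write λ = r/(r+1) so L = J + λ·(K−J); L is affine-linear in λ
3. W is the midpoint of JP ⇒ W = (-1/6, 2/3)
4. X lies on line WP with WX:XP = -1:4 ⇒ X = (-2/9, 8/9)
Every point depending on L is an affine combination of L and λ-independent points, so each such coordinate is linear in λ; the λ² term in each signed area is a multiple of (K−J)×(K−J) = 0, so 2·[LWX] and 2·[XLK] are each linear in λ. Evaluating at λ=0 and λ=1:
  2·[LWX] = -2/9·λ,   2·[XLK] = 4/9·λ − 4/9
So [LWX]:[XLK] = (-2/9·λ) / (4/9·λ − 4/9). Setting this equal to 1/8:
  -2/9·λ = 1/8·(4/9·λ − 4/9)  ⇒  λ = 1/5
Then r = λ/(1−λ) = (1/5)/(4/5) = 1/4. Check: with r = 1/4, L = (-1/15, 16/15) and [LWX]:[XLK] = 1/8 as required.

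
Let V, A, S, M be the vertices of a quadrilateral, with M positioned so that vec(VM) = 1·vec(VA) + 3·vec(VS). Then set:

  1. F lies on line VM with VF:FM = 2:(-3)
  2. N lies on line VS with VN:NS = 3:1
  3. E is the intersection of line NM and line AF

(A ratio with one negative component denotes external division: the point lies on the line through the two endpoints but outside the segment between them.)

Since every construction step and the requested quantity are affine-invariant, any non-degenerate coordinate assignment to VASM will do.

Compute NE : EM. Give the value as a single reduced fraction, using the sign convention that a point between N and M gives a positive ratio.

NE:EM = -11/12

Set V = (0, 0), A = (1, 0), S = (0, 1), M = (1, 3); any affine frame gives the same invariant.
1. F lies on line VM with VF:FM = 2:(-3) ⇒ F = (-2, -6)
2. N lies on line VS with VN:NS = 3:1 ⇒ N = (0, 3/4)
3. E is the intersection of line NM and line AF ⇒ E = (-11, -24)
E = N + t·(M−N) with t = -11, so NE:EM = t:(1−t) = -11:12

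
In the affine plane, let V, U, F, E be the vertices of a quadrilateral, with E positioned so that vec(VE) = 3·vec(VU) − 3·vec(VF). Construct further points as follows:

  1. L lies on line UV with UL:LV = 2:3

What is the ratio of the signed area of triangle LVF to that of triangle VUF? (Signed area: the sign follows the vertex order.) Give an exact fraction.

[LVF]:[VUF] = -3/5

Set V = (0, 0), U = (1, 0), F = (0, 1), E = (3, -3); any affine frame gives the same invariant.
1. L lies on line UV with UL:LV = 2:3 ⇒ L = (3/5, 0)
2·[LVF] = -3/5, 2·[VUF] = 1
[LVF]:[VUF] = -3/5:1 = -3/5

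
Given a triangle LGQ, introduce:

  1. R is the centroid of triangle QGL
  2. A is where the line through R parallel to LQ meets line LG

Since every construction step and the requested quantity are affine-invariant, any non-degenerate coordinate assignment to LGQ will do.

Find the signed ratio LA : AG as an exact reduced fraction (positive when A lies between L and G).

Assign L = (0, 0), G = (1, 0), Q = (0, 1) — the answer is frame-independent, so this choice is without loss of generality.
1. R is the centroid of triangle QGL ⇒ R = (1/3, 1/3)
2. A is where the line through R parallel to LQ meets line LG ⇒ A = (1/3, 0)
A = L + t·(G−L) with t = 1/3, so LA:AG = t:(1−t) = 1/3:2/3

LA:AG = 1/2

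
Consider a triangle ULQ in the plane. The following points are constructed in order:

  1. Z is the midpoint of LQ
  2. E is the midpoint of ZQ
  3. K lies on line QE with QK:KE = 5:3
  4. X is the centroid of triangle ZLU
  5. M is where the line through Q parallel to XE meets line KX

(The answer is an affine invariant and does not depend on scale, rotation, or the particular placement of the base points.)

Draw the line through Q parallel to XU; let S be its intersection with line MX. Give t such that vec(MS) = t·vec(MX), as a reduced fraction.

Choose coordinates U = (0, 0), L = (1, 0), Q = (0, 1).
1. Z is the midpoint of LQ ⇒ Z = (1/2, 1/2)
2. E is the midpoint of ZQ ⇒ E = (1/4, 3/4)
3. K lies on line QE with QK:KE = 5:3 ⇒ K = (5/32, 27/32)
4. X is the centroid of triangle ZLU ⇒ X = (1/2, 1/6)
5. M is where the line through Q parallel to XE meets line KX ⇒ M = (-5/12, 71/36)
through Q parallel to XU: direction (-1/2, -1/6); meets MX at S = (5/76, 233/228)
S = M + t·(X−M) with t = 10/19

t = 10/19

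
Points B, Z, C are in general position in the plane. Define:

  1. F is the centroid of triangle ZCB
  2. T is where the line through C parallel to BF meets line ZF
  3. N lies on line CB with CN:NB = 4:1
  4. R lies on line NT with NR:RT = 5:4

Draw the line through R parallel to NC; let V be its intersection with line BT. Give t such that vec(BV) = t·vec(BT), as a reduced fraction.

Work in coordinates with B = (0, 0), Z = (1, 0), C = (0, 1).
1. F is the centroid of triangle ZCB ⇒ F = (1/3, 1/3)
2. T is where the line through C parallel to BF meets line ZF ⇒ T = (-1/3, 2/3)
3. N lies on line CB with CN:NB = 4:1 ⇒ N = (0, 1/5)
4. R lies on line NT with NR:RT = 5:4 ⇒ R = (-5/27, 62/135)
through R parallel to NC: direction (0, 4/5); meets BT at V = (-5/27, 10/27)
V = B + t·(T−B) with t = 5/9

t = 5/9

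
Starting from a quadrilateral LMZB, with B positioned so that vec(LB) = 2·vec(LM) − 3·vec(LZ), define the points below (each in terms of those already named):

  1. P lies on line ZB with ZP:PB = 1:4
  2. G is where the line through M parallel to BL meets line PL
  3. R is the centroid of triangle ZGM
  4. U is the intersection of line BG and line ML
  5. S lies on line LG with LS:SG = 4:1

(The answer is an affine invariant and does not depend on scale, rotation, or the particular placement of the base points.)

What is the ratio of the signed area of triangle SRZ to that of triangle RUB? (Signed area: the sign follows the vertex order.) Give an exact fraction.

Assign L = (0, 0), M = (1, 0), Z = (0, 1), B = (2, -3) — the answer is frame-independent, so this choice is without loss of generality.
1. P lies on line ZB with ZP:PB = 1:4 ⇒ P = (2/5, 1/5)
2. G is where the line through M parallel to BL meets line PL ⇒ G = (3/4, 3/8)
3. R is the centroid of triangle ZGM ⇒ R = (7/12, 11/24)
4. U is the intersection of line BG and line ML ⇒ U = (8/9, 0)
5. S lies on line LG with LS:SG = 4:1 ⇒ S = (3/5, 3/10)
2·[SRZ] = 1/12, 2·[RUB] = -11/27
[SRZ]:[RUB] = 1/12:-11/27 = -9/44

[SRZ]:[RUB] = -9/44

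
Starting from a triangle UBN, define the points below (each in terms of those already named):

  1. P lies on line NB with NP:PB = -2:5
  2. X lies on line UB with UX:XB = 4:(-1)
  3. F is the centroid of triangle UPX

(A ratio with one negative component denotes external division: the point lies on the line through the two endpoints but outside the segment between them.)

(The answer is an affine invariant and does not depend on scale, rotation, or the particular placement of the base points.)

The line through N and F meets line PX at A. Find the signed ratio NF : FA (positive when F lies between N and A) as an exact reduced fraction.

NF:FA = -7/10

Choose coordinates U = (0, 0), B = (1, 0), N = (0, 1).
1. P lies on line NB with NP:PB = -2:5 ⇒ P = (-2/3, 5/3)
2. X lies on line UB with UX:XB = 4:(-1) ⇒ X = (4/3, 0)
3. F is the centroid of triangle UPX ⇒ F = (2/9, 5/9)
line NF meets PX at A = (-2/21, 25/21)
F = N + t·(A−N) with t = -7/3, so NF:FA = -7/3:10/3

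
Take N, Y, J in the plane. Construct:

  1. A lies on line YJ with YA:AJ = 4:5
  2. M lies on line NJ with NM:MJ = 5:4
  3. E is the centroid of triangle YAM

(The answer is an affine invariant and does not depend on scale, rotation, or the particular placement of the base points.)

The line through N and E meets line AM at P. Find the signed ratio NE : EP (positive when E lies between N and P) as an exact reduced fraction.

NE:EP = 59/16

Choose coordinates N = (0, 0), Y = (1, 0), J = (0, 1).
1. A lies on line YJ with YA:AJ = 4:5 ⇒ A = (5/9, 4/9)
2. M lies on line NJ with NM:MJ = 5:4 ⇒ M = (0, 5/9)
3. E is the centroid of triangle YAM ⇒ E = (14/27, 1/3)
line NE meets AM at P = (350/531, 25/59)
E = N + t·(P−N) with t = 59/75, so NE:EP = 59/75:16/75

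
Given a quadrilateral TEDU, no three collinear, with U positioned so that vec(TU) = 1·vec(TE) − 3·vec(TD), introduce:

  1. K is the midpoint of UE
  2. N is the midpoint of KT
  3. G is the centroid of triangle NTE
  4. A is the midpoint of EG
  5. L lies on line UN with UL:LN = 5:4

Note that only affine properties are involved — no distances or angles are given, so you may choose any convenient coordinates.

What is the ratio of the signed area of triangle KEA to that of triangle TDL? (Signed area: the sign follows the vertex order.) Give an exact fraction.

[KEA]:[TDL] = -27/52

Set T = (0, 0), E = (1, 0), D = (0, 1), U = (1, -3); any affine frame gives the same invariant.
1. K is the midpoint of UE ⇒ K = (1, -3/2)
2. N is the midpoint of KT ⇒ N = (1/2, -3/4)
3. G is the centroid of triangle NTE ⇒ G = (1/2, -1/4)
4. A is the midpoint of EG ⇒ A = (3/4, -1/8)
5. L lies on line UN with UL:LN = 5:4 ⇒ L = (13/18, -7/4)
2·[KEA] = 3/8, 2·[TDL] = -13/18
[KEA]:[TDL] = 3/8:-13/18 = -27/52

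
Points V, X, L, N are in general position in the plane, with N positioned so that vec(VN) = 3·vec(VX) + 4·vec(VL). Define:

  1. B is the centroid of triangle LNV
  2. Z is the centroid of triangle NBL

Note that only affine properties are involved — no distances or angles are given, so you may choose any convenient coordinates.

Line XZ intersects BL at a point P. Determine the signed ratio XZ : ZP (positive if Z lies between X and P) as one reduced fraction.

Work in coordinates with V = (0, 0), X = (1, 0), L = (0, 1), N = (3, 4).
1. B is the centroid of triangle LNV ⇒ B = (1, 5/3)
2. Z is the centroid of triangle NBL ⇒ Z = (4/3, 20/9)
line XZ meets BL at P = (23/18, 50/27)
Z = X + t·(P−X) with t = 6/5, so XZ:ZP = 6/5:-1/5

XZ:ZP = -6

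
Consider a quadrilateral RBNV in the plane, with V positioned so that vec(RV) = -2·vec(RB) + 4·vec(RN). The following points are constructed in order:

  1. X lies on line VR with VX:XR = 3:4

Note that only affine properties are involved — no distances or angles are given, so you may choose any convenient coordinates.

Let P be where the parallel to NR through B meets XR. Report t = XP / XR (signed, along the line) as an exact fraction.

t = 15/8

Assign R = (0, 0), B = (1, 0), N = (0, 1), V = (-2, 4) — the answer is frame-independent, so this choice is without loss of generality.
1. X lies on line VR with VX:XR = 3:4 ⇒ X = (-8/7, 16/7)
through B parallel to NR: direction (0, -1); meets XR at P = (1, -2)
P = X + t·(R−X) with t = 15/8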